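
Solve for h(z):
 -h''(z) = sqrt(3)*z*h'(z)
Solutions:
 h(z) = C1 + C2*erf(sqrt(2)*3^(1/4)*z/2)


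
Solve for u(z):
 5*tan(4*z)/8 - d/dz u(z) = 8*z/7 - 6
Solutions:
 u(z) = C1 - 4*z^2/7 + 6*z - 5*log(cos(4*z))/32


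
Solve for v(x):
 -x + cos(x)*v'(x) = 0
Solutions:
 v(x) = C1 + Integral(x/cos(x), x)


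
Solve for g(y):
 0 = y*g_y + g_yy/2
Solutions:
 g(y) = C1 + C2*erf(y)


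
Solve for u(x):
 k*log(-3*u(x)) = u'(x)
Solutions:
 Integral(1/(log(-_y) + log(3)), (_y, u(x))) = C1 + k*x


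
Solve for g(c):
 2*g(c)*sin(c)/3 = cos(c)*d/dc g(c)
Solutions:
 g(c) = C1/cos(c)^(2/3)


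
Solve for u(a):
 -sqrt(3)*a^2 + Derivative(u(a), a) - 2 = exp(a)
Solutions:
 u(a) = C1 + sqrt(3)*a^3/3 + 2*a + exp(a)


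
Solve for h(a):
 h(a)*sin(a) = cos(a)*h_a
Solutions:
 h(a) = C1/cos(a)


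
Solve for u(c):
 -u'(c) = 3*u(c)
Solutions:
 u(c) = C1*exp(-3*c)


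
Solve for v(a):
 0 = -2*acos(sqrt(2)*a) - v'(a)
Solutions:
 v(a) = C1 - 2*a*acos(sqrt(2)*a) + sqrt(2)*sqrt(1 - 2*a^2)


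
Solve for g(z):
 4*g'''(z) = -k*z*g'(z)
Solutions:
 g(z) = C1 + Integral(C2*airyai(2^(1/3)*z*(-k)^(1/3)/2) + C3*airybi(2^(1/3)*z*(-k)^(1/3)/2), z)


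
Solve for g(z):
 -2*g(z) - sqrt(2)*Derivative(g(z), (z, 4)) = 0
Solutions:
 g(z) = (C1*sin(2^(5/8)*z/2) + C2*cos(2^(5/8)*z/2))*exp(-2^(5/8)*z/2) + (C3*sin(2^(5/8)*z/2) + C4*cos(2^(5/8)*z/2))*exp(2^(5/8)*z/2)


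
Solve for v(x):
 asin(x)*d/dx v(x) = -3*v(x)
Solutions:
 v(x) = C1*exp(-3*Integral(1/asin(x), x))


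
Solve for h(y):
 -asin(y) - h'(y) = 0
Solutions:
 h(y) = C1 - y*asin(y) - sqrt(1 - y^2)


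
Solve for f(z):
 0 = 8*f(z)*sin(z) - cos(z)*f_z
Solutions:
 f(z) = C1/cos(z)^8


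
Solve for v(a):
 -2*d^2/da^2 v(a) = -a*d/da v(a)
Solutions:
 v(a) = C1 + C2*erfi(a/2)


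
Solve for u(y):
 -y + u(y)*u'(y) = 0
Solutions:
 u(y) = -sqrt(C1 + y^2)
 u(y) = sqrt(C1 + y^2)


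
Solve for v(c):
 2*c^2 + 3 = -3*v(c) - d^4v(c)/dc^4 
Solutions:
 v(c) = -2*c^2/3 + (C1*sin(sqrt(2)*3^(1/4)*c/2) + C2*cos(sqrt(2)*3^(1/4)*c/2))*exp(-sqrt(2)*3^(1/4)*c/2) + (C3*sin(sqrt(2)*3^(1/4)*c/2) + C4*cos(sqrt(2)*3^(1/4)*c/2))*exp(sqrt(2)*3^(1/4)*c/2) - 1


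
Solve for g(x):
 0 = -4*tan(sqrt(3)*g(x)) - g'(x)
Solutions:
 g(x) = sqrt(3)*(pi - asin(C1*exp(-4*sqrt(3)*x)))/3
 g(x) = sqrt(3)*asin(C1*exp(-4*sqrt(3)*x))/3


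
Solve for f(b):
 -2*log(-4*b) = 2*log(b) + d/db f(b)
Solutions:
 f(b) = C1 - 4*b*log(b) + 2*b*(-2*log(2) + 2 - I*pi)


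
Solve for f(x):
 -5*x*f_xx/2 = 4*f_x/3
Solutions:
 f(x) = C1 + C2*x^(7/15)


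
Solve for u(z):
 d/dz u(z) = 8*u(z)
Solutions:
 u(z) = C1*exp(8*z)


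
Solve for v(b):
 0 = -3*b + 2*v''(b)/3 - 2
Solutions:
 v(b) = C1 + C2*b + 3*b^3/4 + 3*b^2/2


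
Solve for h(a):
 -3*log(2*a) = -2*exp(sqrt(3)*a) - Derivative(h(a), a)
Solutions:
 h(a) = C1 + 3*a*log(a) + 3*a*(-1 + log(2)) - 2*sqrt(3)*exp(sqrt(3)*a)/3


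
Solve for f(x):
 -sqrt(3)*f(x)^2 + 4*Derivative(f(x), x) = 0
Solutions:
 f(x) = -4/(C1 + sqrt(3)*x)


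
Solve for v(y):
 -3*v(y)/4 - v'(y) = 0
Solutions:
 v(y) = C1*exp(-3*y/4)


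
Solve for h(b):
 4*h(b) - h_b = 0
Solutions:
 h(b) = C1*exp(4*b)


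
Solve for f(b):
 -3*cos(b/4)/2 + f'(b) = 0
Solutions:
 f(b) = C1 + 6*sin(b/4)


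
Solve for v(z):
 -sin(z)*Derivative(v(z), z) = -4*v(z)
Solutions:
 v(z) = C1*(cos(z)^2 - 2*cos(z) + 1)/(cos(z)^2 + 2*cos(z) + 1)


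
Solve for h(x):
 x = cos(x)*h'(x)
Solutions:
 h(x) = C1 + Integral(x/cos(x), x)


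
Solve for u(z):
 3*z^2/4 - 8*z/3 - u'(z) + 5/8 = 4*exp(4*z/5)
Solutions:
 u(z) = C1 + z^3/4 - 4*z^2/3 + 5*z/8 - 5*exp(4*z/5)


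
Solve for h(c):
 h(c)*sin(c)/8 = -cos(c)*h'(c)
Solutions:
 h(c) = C1*cos(c)^(1/8)


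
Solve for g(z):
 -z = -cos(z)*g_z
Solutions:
 g(z) = C1 + Integral(z/cos(z), z)


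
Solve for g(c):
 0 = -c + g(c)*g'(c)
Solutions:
 g(c) = -sqrt(C1 + c^2)
 g(c) = sqrt(C1 + c^2)


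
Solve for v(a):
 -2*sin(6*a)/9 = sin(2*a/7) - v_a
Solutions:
 v(a) = C1 - 7*cos(2*a/7)/2 - cos(6*a)/27


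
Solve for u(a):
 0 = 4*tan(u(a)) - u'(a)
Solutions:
 u(a) = pi - asin(C1*exp(4*a))
 u(a) = asin(C1*exp(4*a))


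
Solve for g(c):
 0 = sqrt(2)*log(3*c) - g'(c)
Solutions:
 g(c) = C1 + sqrt(2)*c*log(c) - sqrt(2)*c + sqrt(2)*c*log(3)


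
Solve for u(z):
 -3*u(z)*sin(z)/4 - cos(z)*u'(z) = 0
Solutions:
 u(z) = C1*cos(z)^(3/4)


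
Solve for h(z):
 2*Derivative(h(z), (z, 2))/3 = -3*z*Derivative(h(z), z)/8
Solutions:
 h(z) = C1 + C2*erf(3*sqrt(2)*z/8)


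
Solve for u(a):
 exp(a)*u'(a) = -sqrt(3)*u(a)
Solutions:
 u(a) = C1*exp(sqrt(3)*exp(-a))


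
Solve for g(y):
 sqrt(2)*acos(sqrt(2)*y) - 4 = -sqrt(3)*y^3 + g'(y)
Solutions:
 g(y) = C1 + sqrt(3)*y^4/4 - 4*y + sqrt(2)*(y*acos(sqrt(2)*y) - sqrt(2)*sqrt(1 - 2*y^2)/2)


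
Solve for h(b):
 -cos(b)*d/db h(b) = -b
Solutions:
 h(b) = C1 + Integral(b/cos(b), b)


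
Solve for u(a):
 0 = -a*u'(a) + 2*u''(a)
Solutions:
 u(a) = C1 + C2*erfi(a/2)


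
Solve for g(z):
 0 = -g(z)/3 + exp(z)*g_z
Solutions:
 g(z) = C1*exp(-exp(-z)/3)


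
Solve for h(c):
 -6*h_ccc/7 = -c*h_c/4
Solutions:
 h(c) = C1 + Integral(C2*airyai(3^(2/3)*7^(1/3)*c/6) + C3*airybi(3^(2/3)*7^(1/3)*c/6), c)


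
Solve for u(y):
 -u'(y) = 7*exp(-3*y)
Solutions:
 u(y) = C1 + 7*exp(-3*y)/3


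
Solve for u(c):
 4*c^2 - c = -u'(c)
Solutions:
 u(c) = C1 - 4*c^3/3 + c^2/2


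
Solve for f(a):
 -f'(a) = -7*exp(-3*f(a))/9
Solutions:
 f(a) = log(C1 + 7*a/3)/3
 f(a) = log((-1 - sqrt(3)*I)*(C1 + 7*a/3)^(1/3)/2)
 f(a) = log((-1 + sqrt(3)*I)*(C1 + 7*a/3)^(1/3)/2)


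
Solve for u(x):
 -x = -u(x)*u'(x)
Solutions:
 u(x) = -sqrt(C1 + x^2)
 u(x) = sqrt(C1 + x^2)


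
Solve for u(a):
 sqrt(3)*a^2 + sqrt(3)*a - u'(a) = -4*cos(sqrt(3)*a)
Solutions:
 u(a) = C1 + sqrt(3)*a^3/3 + sqrt(3)*a^2/2 + 4*sqrt(3)*sin(sqrt(3)*a)/3


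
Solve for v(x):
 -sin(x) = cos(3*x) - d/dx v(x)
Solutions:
 v(x) = C1 + sin(3*x)/3 - cos(x)


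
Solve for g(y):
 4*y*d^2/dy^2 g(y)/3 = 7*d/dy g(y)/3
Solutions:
 g(y) = C1 + C2*y^(11/4)


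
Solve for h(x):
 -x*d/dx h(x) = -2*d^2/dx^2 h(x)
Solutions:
 h(x) = C1 + C2*erfi(x/2)


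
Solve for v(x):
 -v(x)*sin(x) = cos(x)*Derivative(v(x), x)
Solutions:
 v(x) = C1*cos(x)


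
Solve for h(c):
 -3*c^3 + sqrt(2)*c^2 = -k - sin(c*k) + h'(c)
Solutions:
 h(c) = C1 - 3*c^4/4 + sqrt(2)*c^3/3 + c*k - cos(c*k)/k


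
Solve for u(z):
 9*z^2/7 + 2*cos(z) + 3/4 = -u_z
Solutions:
 u(z) = C1 - 3*z^3/7 - 3*z/4 - 2*sin(z)


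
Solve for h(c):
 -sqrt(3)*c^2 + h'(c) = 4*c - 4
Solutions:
 h(c) = C1 + sqrt(3)*c^3/3 + 2*c^2 - 4*c


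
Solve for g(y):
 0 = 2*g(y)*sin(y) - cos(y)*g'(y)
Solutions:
 g(y) = C1/cos(y)^2


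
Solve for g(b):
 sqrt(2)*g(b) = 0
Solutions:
 g(b) = 0


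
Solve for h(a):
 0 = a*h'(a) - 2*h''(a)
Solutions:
 h(a) = C1 + C2*erfi(a/2)


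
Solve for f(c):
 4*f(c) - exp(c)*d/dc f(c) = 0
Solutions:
 f(c) = C1*exp(-4*exp(-c))


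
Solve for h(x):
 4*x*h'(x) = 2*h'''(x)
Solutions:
 h(x) = C1 + Integral(C2*airyai(2^(1/3)*x) + C3*airybi(2^(1/3)*x), x)


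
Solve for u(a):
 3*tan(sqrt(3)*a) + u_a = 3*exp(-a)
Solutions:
 u(a) = C1 - sqrt(3)*log(tan(sqrt(3)*a)^2 + 1)/2 - 3*exp(-a)


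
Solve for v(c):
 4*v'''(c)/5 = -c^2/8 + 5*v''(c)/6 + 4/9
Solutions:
 v(c) = C1 + C2*c + C3*exp(25*c/24) + c^4/80 + 6*c^3/125 - 1204*c^2/9375


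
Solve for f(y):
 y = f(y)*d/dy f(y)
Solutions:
 f(y) = -sqrt(C1 + y^2)
 f(y) = sqrt(C1 + y^2)


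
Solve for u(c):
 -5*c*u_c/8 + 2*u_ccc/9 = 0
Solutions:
 u(c) = C1 + Integral(C2*airyai(2^(2/3)*45^(1/3)*c/4) + C3*airybi(2^(2/3)*45^(1/3)*c/4), c)


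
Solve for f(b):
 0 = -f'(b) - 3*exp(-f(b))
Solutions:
 f(b) = log(C1 - 3*b)


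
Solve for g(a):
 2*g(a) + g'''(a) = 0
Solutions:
 g(a) = C3*exp(-2^(1/3)*a) + (C1*sin(2^(1/3)*sqrt(3)*a/2) + C2*cos(2^(1/3)*sqrt(3)*a/2))*exp(2^(1/3)*a/2)


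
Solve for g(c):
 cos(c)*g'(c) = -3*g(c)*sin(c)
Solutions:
 g(c) = C1*cos(c)^3


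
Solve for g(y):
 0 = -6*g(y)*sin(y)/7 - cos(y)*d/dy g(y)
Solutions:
 g(y) = C1*cos(y)^(6/7)


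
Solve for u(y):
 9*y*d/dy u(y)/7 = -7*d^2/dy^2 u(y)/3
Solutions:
 u(y) = C1 + C2*erf(3*sqrt(6)*y/14)


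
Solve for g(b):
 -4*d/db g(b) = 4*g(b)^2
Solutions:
 g(b) = 1/(C1 + b)


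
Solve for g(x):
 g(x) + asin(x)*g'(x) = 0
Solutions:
 g(x) = C1*exp(-Integral(1/asin(x), x))


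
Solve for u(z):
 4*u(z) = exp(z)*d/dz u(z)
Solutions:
 u(z) = C1*exp(-4*exp(-z))


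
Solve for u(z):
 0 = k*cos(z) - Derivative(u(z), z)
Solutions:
 u(z) = C1 + k*sin(z)


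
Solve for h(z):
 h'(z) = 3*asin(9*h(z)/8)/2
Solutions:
 Integral(1/asin(9*_y/8), (_y, h(z))) = C1 + 3*z/2


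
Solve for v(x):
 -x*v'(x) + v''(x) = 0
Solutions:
 v(x) = C1 + C2*erfi(sqrt(2)*x/2)


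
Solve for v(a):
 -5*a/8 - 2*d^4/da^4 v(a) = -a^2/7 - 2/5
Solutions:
 v(a) = C1 + C2*a + C3*a^2 + C4*a^3 + a^6/5040 - a^5/384 + a^4/120


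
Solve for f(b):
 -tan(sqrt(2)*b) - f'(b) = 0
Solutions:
 f(b) = C1 + sqrt(2)*log(cos(sqrt(2)*b))/2


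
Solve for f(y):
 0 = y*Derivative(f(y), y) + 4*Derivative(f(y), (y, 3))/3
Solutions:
 f(y) = C1 + Integral(C2*airyai(-6^(1/3)*y/2) + C3*airybi(-6^(1/3)*y/2), y)


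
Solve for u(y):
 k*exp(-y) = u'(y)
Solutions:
 u(y) = C1 - k*exp(-y)


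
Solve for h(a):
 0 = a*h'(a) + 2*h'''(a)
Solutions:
 h(a) = C1 + Integral(C2*airyai(-2^(2/3)*a/2) + C3*airybi(-2^(2/3)*a/2), a)


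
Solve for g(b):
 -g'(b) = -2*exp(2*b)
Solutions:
 g(b) = C1 + exp(2*b)


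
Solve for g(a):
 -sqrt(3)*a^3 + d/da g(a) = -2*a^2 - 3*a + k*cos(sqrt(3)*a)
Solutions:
 g(a) = C1 + sqrt(3)*a^4/4 - 2*a^3/3 - 3*a^2/2 + sqrt(3)*k*sin(sqrt(3)*a)/3


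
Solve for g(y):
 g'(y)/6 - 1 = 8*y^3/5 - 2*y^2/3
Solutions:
 g(y) = C1 + 12*y^4/5 - 4*y^3/3 + 6*y


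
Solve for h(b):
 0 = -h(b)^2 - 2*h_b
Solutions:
 h(b) = 2/(C1 + b)


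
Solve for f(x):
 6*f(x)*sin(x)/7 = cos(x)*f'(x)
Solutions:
 f(x) = C1/cos(x)^(6/7)


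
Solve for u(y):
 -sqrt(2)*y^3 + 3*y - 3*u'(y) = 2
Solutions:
 u(y) = C1 - sqrt(2)*y^4/12 + y^2/2 - 2*y/3


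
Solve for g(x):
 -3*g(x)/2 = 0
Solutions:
 g(x) = 0


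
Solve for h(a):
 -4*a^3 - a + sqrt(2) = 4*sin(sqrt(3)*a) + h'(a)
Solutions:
 h(a) = C1 - a^4 - a^2/2 + sqrt(2)*a + 4*sqrt(3)*cos(sqrt(3)*a)/3


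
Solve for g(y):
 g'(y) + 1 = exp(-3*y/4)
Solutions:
 g(y) = C1 - y - 4*exp(-3*y/4)/3


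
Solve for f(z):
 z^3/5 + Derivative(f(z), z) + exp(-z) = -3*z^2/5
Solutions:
 f(z) = C1 - z^4/20 - z^3/5 + exp(-z)


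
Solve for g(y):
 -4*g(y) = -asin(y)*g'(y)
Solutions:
 g(y) = C1*exp(4*Integral(1/asin(y), y))


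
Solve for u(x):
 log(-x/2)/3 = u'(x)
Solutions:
 u(x) = C1 + x*log(-x)/3 + x*(-1 - log(2))/3


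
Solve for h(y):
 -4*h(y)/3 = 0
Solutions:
 h(y) = 0


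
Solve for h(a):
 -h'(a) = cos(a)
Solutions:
 h(a) = C1 - sin(a)


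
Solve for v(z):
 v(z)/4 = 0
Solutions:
 v(z) = 0


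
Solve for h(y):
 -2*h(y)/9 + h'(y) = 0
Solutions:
 h(y) = C1*exp(2*y/9)


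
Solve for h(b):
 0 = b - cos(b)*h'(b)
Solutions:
 h(b) = C1 + Integral(b/cos(b), b)


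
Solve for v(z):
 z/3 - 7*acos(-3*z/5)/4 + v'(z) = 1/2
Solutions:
 v(z) = C1 - z^2/6 + 7*z*acos(-3*z/5)/4 + z/2 + 7*sqrt(25 - 9*z^2)/12


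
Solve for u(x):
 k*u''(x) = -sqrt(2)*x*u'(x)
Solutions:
 u(x) = C1 + C2*sqrt(k)*erf(2^(3/4)*x*sqrt(1/k)/2)


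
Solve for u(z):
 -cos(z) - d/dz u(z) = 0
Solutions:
 u(z) = C1 - sin(z)


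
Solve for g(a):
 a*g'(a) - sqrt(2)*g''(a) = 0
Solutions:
 g(a) = C1 + C2*erfi(2^(1/4)*a/2)


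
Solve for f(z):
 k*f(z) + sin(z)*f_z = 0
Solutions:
 f(z) = C1*exp(k*(-log(cos(z) - 1) + log(cos(z) + 1))/2)


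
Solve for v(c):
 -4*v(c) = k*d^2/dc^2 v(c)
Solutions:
 v(c) = C1*exp(-2*c*sqrt(-1/k)) + C2*exp(2*c*sqrt(-1/k))


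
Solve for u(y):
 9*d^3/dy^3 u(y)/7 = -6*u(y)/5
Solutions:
 u(y) = C3*exp(-14^(1/3)*15^(2/3)*y/15) + (C1*sin(14^(1/3)*3^(1/6)*5^(2/3)*y/10) + C2*cos(14^(1/3)*3^(1/6)*5^(2/3)*y/10))*exp(14^(1/3)*15^(2/3)*y/30)


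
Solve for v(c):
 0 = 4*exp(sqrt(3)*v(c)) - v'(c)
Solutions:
 v(c) = sqrt(3)*(2*log(-1/(C1 + 4*c)) - log(3))/6


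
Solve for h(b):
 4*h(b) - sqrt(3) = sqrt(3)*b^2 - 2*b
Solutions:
 h(b) = sqrt(3)*b^2/4 - b/2 + sqrt(3)/4


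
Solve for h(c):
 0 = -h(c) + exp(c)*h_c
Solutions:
 h(c) = C1*exp(-exp(-c))


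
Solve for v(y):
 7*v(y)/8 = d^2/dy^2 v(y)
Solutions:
 v(y) = C1*exp(-sqrt(14)*y/4) + C2*exp(sqrt(14)*y/4)


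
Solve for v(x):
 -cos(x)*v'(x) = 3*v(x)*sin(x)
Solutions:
 v(x) = C1*cos(x)^3


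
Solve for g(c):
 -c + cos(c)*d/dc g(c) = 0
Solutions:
 g(c) = C1 + Integral(c/cos(c), c)


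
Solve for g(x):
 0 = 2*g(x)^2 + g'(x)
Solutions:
 g(x) = 1/(C1 + 2*x)


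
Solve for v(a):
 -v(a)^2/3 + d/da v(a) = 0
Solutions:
 v(a) = -3/(C1 + a)


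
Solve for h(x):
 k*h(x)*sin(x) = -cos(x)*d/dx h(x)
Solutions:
 h(x) = C1*exp(k*log(cos(x)))


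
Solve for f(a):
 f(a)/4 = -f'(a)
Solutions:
 f(a) = C1*exp(-a/4)


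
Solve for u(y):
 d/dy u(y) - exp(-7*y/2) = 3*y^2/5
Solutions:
 u(y) = C1 + y^3/5 - 2*exp(-7*y/2)/7


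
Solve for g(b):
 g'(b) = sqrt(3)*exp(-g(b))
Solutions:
 g(b) = log(C1 + sqrt(3)*b)


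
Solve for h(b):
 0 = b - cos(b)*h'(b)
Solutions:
 h(b) = C1 + Integral(b/cos(b), b)


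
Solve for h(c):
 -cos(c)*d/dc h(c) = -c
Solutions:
 h(c) = C1 + Integral(c/cos(c), c)


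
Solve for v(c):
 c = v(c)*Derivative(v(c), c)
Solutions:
 v(c) = -sqrt(C1 + c^2)
 v(c) = sqrt(C1 + c^2)


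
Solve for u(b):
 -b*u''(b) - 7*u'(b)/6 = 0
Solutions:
 u(b) = C1 + C2/b^(1/6)


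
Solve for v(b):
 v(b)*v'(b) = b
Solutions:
 v(b) = -sqrt(C1 + b^2)
 v(b) = sqrt(C1 + b^2)


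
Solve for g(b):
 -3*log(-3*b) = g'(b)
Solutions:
 g(b) = C1 - 3*b*log(-b) + 3*b*(1 - log(3))


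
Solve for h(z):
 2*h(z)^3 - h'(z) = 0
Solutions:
 h(z) = -sqrt(2)*sqrt(-1/(C1 + 2*z))/2
 h(z) = sqrt(2)*sqrt(-1/(C1 + 2*z))/2


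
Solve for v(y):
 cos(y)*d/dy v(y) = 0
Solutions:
 v(y) = C1


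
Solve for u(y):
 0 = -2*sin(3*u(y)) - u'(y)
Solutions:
 u(y) = -acos((-C1 - exp(12*y))/(C1 - exp(12*y)))/3 + 2*pi/3
 u(y) = acos((-C1 - exp(12*y))/(C1 - exp(12*y)))/3


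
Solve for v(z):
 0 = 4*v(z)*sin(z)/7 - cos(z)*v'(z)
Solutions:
 v(z) = C1/cos(z)^(4/7)


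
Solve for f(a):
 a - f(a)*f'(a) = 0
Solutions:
 f(a) = -sqrt(C1 + a^2)
 f(a) = sqrt(C1 + a^2)


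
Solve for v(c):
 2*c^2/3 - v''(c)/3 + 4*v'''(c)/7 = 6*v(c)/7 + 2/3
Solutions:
 v(c) = C1*exp(c*(-(108*sqrt(107034) + 35335)^(1/3) - 49/(108*sqrt(107034) + 35335)^(1/3) + 14)/72)*sin(sqrt(3)*c*(-(108*sqrt(107034) + 35335)^(1/3) + 49/(108*sqrt(107034) + 35335)^(1/3))/72) + C2*exp(c*(-(108*sqrt(107034) + 35335)^(1/3) - 49/(108*sqrt(107034) + 35335)^(1/3) + 14)/72)*cos(sqrt(3)*c*(-(108*sqrt(107034) + 35335)^(1/3) + 49/(108*sqrt(107034) + 35335)^(1/3))/72) + C3*exp(c*(49/(108*sqrt(107034) + 35335)^(1/3) + 7 + (108*sqrt(107034) + 35335)^(1/3))/36) + 7*c^2/9 - 112/81


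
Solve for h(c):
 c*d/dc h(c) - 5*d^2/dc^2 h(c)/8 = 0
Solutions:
 h(c) = C1 + C2*erfi(2*sqrt(5)*c/5)


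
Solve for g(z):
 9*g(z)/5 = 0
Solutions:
 g(z) = 0


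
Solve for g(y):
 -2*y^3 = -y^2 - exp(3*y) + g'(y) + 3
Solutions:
 g(y) = C1 - y^4/2 + y^3/3 - 3*y + exp(3*y)/3


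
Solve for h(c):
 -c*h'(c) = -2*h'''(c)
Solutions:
 h(c) = C1 + Integral(C2*airyai(2^(2/3)*c/2) + C3*airybi(2^(2/3)*c/2), c)


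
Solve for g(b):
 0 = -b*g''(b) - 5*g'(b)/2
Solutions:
 g(b) = C1 + C2/b^(3/2)


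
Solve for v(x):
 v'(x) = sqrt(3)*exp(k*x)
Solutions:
 v(x) = C1 + sqrt(3)*exp(k*x)/k


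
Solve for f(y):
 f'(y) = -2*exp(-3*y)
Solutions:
 f(y) = C1 + 2*exp(-3*y)/3


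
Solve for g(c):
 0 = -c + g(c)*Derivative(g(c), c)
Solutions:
 g(c) = -sqrt(C1 + c^2)
 g(c) = sqrt(C1 + c^2)


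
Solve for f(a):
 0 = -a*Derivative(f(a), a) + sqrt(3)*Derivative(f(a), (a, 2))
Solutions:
 f(a) = C1 + C2*erfi(sqrt(2)*3^(3/4)*a/6)


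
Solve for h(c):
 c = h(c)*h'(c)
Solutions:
 h(c) = -sqrt(C1 + c^2)
 h(c) = sqrt(C1 + c^2)


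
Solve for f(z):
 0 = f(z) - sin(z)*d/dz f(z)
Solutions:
 f(z) = C1*sqrt(cos(z) - 1)/sqrt(cos(z) + 1)


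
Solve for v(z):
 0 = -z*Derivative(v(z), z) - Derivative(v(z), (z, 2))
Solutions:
 v(z) = C1 + C2*erf(sqrt(2)*z/2)


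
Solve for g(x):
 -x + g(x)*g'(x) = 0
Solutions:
 g(x) = -sqrt(C1 + x^2)
 g(x) = sqrt(C1 + x^2)


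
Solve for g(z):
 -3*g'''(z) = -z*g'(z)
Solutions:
 g(z) = C1 + Integral(C2*airyai(3^(2/3)*z/3) + C3*airybi(3^(2/3)*z/3), z)


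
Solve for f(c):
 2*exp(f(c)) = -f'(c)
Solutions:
 f(c) = log(1/(C1 + 2*c))


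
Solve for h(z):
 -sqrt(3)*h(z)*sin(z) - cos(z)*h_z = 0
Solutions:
 h(z) = C1*cos(z)^(sqrt(3))


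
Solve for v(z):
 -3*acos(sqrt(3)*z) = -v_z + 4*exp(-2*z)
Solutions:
 v(z) = C1 + 3*z*acos(sqrt(3)*z) - sqrt(3)*sqrt(1 - 3*z^2) - 2*exp(-2*z)


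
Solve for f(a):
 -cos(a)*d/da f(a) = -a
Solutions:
 f(a) = C1 + Integral(a/cos(a), a)


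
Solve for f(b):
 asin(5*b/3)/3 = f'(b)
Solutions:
 f(b) = C1 + b*asin(5*b/3)/3 + sqrt(9 - 25*b^2)/15


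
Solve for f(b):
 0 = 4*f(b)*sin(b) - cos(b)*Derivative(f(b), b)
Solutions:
 f(b) = C1/cos(b)^4


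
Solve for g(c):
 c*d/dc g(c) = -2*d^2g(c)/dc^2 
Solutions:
 g(c) = C1 + C2*erf(c/2)


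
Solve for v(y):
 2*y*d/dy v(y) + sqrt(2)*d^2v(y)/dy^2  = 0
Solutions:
 v(y) = C1 + C2*erf(2^(3/4)*y/2)


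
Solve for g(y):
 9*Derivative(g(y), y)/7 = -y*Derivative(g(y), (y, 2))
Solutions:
 g(y) = C1 + C2/y^(2/7)


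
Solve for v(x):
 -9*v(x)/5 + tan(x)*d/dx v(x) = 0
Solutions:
 v(x) = C1*sin(x)^(9/5)


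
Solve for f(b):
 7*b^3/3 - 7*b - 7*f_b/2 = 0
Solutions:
 f(b) = C1 + b^4/6 - b^2


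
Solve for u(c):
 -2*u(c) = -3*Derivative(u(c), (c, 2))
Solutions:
 u(c) = C1*exp(-sqrt(6)*c/3) + C2*exp(sqrt(6)*c/3)


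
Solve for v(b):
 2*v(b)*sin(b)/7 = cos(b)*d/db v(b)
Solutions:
 v(b) = C1/cos(b)^(2/7)


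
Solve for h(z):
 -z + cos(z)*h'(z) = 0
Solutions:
 h(z) = C1 + Integral(z/cos(z), z)


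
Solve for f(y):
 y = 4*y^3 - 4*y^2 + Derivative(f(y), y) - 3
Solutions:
 f(y) = C1 - y^4 + 4*y^3/3 + y^2/2 + 3*y


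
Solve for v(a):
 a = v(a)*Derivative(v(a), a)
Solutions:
 v(a) = -sqrt(C1 + a^2)
 v(a) = sqrt(C1 + a^2)


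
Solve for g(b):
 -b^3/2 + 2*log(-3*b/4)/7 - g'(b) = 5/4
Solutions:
 g(b) = C1 - b^4/8 + 2*b*log(-b)/7 + b*(-43 - 16*log(2) + 8*log(3))/28


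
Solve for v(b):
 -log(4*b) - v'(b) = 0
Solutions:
 v(b) = C1 - b*log(b) - b*log(4) + b


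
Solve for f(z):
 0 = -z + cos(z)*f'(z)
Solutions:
 f(z) = C1 + Integral(z/cos(z), z)


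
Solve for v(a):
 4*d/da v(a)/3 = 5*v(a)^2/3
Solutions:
 v(a) = -4/(C1 + 5*a)


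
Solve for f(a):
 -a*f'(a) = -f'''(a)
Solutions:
 f(a) = C1 + Integral(C2*airyai(a) + C3*airybi(a), a)


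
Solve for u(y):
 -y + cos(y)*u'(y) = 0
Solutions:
 u(y) = C1 + Integral(y/cos(y), y)


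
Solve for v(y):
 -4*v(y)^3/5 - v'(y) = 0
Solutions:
 v(y) = -sqrt(10)*sqrt(-1/(C1 - 4*y))/2
 v(y) = sqrt(10)*sqrt(-1/(C1 - 4*y))/2


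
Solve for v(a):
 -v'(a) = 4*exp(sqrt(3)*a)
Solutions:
 v(a) = C1 - 4*sqrt(3)*exp(sqrt(3)*a)/3


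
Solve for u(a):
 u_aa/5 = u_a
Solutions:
 u(a) = C1 + C2*exp(5*a)


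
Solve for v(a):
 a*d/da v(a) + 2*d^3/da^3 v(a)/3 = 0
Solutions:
 v(a) = C1 + Integral(C2*airyai(-2^(2/3)*3^(1/3)*a/2) + C3*airybi(-2^(2/3)*3^(1/3)*a/2), a)


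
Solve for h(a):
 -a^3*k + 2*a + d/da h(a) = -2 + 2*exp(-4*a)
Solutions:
 h(a) = C1 + a^4*k/4 - a^2 - 2*a - exp(-4*a)/2


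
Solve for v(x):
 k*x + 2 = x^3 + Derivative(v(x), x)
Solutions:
 v(x) = C1 + k*x^2/2 - x^4/4 + 2*x


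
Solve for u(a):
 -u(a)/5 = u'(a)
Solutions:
 u(a) = C1*exp(-a/5)


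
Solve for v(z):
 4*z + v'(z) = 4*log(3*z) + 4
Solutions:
 v(z) = C1 - 2*z^2 + 4*z*log(z) + z*log(81)


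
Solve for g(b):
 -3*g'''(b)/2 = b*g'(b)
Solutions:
 g(b) = C1 + Integral(C2*airyai(-2^(1/3)*3^(2/3)*b/3) + C3*airybi(-2^(1/3)*3^(2/3)*b/3), b)


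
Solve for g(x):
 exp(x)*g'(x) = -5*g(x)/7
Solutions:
 g(x) = C1*exp(5*exp(-x)/7)


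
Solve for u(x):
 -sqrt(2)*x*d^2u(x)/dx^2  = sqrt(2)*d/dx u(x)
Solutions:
 u(x) = C1 + C2*log(x)


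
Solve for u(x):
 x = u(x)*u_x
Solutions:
 u(x) = -sqrt(C1 + x^2)
 u(x) = sqrt(C1 + x^2)


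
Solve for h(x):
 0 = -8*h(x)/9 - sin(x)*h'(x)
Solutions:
 h(x) = C1*(cos(x) + 1)^(4/9)/(cos(x) - 1)^(4/9)


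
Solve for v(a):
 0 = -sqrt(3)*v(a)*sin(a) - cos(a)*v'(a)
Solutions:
 v(a) = C1*cos(a)^(sqrt(3))


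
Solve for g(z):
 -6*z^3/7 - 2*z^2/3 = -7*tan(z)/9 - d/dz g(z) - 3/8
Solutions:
 g(z) = C1 + 3*z^4/14 + 2*z^3/9 - 3*z/8 + 7*log(cos(z))/9


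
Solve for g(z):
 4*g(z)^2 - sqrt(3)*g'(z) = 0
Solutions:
 g(z) = -3/(C1 + 4*sqrt(3)*z)


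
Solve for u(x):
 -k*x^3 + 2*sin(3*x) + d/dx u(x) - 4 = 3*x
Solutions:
 u(x) = C1 + k*x^4/4 + 3*x^2/2 + 4*x + 2*cos(3*x)/3


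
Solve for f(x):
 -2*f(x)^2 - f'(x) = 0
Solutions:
 f(x) = 1/(C1 + 2*x)


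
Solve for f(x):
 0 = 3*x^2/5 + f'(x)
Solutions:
 f(x) = C1 - x^3/5


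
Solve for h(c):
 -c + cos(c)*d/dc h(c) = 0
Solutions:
 h(c) = C1 + Integral(c/cos(c), c)


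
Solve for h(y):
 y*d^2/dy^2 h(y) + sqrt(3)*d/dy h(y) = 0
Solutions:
 h(y) = C1 + C2*y^(1 - sqrt(3))


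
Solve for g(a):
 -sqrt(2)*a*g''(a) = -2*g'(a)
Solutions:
 g(a) = C1 + C2*a^(1 + sqrt(2))


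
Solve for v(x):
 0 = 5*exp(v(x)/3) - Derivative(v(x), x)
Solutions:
 v(x) = 3*log(-1/(C1 + 5*x)) + 3*log(3)


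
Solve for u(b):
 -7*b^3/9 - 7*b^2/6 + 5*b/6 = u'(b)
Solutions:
 u(b) = C1 - 7*b^4/36 - 7*b^3/18 + 5*b^2/12


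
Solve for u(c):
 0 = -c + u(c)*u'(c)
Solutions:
 u(c) = -sqrt(C1 + c^2)
 u(c) = sqrt(C1 + c^2)


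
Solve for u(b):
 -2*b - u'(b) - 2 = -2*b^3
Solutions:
 u(b) = C1 + b^4/2 - b^2 - 2*b


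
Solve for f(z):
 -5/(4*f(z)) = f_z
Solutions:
 f(z) = -sqrt(C1 - 10*z)/2
 f(z) = sqrt(C1 - 10*z)/2


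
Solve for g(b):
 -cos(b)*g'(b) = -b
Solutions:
 g(b) = C1 + Integral(b/cos(b), b)


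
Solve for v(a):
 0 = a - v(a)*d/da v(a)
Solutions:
 v(a) = -sqrt(C1 + a^2)
 v(a) = sqrt(C1 + a^2)


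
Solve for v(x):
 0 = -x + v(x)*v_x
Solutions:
 v(x) = -sqrt(C1 + x^2)
 v(x) = sqrt(C1 + x^2)


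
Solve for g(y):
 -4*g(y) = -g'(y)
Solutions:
 g(y) = C1*exp(4*y)


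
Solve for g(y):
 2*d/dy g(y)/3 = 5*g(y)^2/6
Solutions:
 g(y) = -4/(C1 + 5*y)


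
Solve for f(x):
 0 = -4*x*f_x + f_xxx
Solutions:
 f(x) = C1 + Integral(C2*airyai(2^(2/3)*x) + C3*airybi(2^(2/3)*x), x)


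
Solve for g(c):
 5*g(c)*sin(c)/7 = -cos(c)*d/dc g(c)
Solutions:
 g(c) = C1*cos(c)^(5/7)


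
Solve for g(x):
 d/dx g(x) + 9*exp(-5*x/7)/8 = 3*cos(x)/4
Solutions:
 g(x) = C1 + 3*sin(x)/4 + 63*exp(-5*x/7)/40


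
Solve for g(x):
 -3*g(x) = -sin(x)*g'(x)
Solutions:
 g(x) = C1*(cos(x) - 1)^(3/2)/(cos(x) + 1)^(3/2)


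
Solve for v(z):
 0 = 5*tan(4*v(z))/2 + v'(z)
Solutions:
 v(z) = -asin(C1*exp(-10*z))/4 + pi/4
 v(z) = asin(C1*exp(-10*z))/4


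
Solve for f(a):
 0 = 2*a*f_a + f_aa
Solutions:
 f(a) = C1 + C2*erf(a)


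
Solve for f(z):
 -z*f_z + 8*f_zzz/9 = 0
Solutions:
 f(z) = C1 + Integral(C2*airyai(3^(2/3)*z/2) + C3*airybi(3^(2/3)*z/2), z)


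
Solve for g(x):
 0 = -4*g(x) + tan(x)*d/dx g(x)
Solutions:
 g(x) = C1*sin(x)^4


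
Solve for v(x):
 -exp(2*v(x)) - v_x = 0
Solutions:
 v(x) = log(-sqrt(-1/(C1 - x))) - log(2)/2
 v(x) = log(-1/(C1 - x))/2 - log(2)/2


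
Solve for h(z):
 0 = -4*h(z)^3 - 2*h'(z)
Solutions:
 h(z) = -sqrt(2)*sqrt(-1/(C1 - 2*z))/2
 h(z) = sqrt(2)*sqrt(-1/(C1 - 2*z))/2


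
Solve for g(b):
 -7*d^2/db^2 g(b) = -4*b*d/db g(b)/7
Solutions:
 g(b) = C1 + C2*erfi(sqrt(2)*b/7)


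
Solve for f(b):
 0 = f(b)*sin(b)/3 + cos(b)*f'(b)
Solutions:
 f(b) = C1*cos(b)^(1/3)


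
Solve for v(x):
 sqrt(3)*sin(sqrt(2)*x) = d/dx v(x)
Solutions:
 v(x) = C1 - sqrt(6)*cos(sqrt(2)*x)/2


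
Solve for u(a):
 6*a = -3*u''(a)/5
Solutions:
 u(a) = C1 + C2*a - 5*a^3/3


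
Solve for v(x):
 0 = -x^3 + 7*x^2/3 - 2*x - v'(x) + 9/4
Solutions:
 v(x) = C1 - x^4/4 + 7*x^3/9 - x^2 + 9*x/4


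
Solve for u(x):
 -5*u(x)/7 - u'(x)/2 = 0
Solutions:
 u(x) = C1*exp(-10*x/7)


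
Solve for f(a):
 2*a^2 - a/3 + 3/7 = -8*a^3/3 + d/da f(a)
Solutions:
 f(a) = C1 + 2*a^4/3 + 2*a^3/3 - a^2/6 + 3*a/7


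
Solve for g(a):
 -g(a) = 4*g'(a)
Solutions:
 g(a) = C1*exp(-a/4)


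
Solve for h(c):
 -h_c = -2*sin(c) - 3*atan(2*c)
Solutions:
 h(c) = C1 + 3*c*atan(2*c) - 3*log(4*c^2 + 1)/4 - 2*cos(c)


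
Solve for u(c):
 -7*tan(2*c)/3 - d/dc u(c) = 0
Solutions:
 u(c) = C1 + 7*log(cos(2*c))/6


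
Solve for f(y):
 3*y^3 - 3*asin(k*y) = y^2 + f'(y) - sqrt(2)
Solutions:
 f(y) = C1 + 3*y^4/4 - y^3/3 + sqrt(2)*y - 3*Piecewise((y*asin(k*y) + sqrt(-k^2*y^2 + 1)/k, Ne(k, 0)), (0, True))


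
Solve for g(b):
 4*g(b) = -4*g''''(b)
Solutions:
 g(b) = (C1*sin(sqrt(2)*b/2) + C2*cos(sqrt(2)*b/2))*exp(-sqrt(2)*b/2) + (C3*sin(sqrt(2)*b/2) + C4*cos(sqrt(2)*b/2))*exp(sqrt(2)*b/2)


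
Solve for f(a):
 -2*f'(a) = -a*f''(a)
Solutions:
 f(a) = C1 + C2*a^3


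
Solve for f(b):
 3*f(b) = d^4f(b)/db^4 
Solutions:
 f(b) = C1*exp(-3^(1/4)*b) + C2*exp(3^(1/4)*b) + C3*sin(3^(1/4)*b) + C4*cos(3^(1/4)*b)


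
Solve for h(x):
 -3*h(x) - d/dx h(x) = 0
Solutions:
 h(x) = C1*exp(-3*x)


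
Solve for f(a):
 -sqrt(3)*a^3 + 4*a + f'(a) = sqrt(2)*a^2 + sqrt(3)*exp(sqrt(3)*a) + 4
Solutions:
 f(a) = C1 + sqrt(3)*a^4/4 + sqrt(2)*a^3/3 - 2*a^2 + 4*a + exp(sqrt(3)*a)


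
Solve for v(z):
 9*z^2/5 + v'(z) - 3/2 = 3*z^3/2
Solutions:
 v(z) = C1 + 3*z^4/8 - 3*z^3/5 + 3*z/2


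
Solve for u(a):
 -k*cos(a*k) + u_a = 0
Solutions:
 u(a) = C1 + sin(a*k)


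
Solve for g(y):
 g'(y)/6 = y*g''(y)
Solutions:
 g(y) = C1 + C2*y^(7/6)


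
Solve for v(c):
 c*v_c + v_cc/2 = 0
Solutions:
 v(c) = C1 + C2*erf(c)


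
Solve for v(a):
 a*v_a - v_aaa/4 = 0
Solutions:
 v(a) = C1 + Integral(C2*airyai(2^(2/3)*a) + C3*airybi(2^(2/3)*a), a)


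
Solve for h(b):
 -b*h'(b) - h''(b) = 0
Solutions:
 h(b) = C1 + C2*erf(sqrt(2)*b/2)


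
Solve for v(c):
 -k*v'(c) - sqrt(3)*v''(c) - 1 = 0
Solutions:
 v(c) = C1 + C2*exp(-sqrt(3)*c*k/3) - c/k


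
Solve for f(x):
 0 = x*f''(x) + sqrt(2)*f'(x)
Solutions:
 f(x) = C1 + C2*x^(1 - sqrt(2))


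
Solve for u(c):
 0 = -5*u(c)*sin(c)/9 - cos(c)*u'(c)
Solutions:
 u(c) = C1*cos(c)^(5/9)


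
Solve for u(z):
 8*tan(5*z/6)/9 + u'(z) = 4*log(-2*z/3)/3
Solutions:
 u(z) = C1 + 4*z*log(-z)/3 - 4*z*log(3)/3 - 4*z/3 + 4*z*log(2)/3 + 16*log(cos(5*z/6))/15


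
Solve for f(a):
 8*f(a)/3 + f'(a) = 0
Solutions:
 f(a) = C1*exp(-8*a/3)


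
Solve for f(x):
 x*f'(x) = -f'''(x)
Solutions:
 f(x) = C1 + Integral(C2*airyai(-x) + C3*airybi(-x), x)


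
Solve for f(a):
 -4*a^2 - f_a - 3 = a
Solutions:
 f(a) = C1 - 4*a^3/3 - a^2/2 - 3*a


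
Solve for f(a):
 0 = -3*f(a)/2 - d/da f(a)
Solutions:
 f(a) = C1*exp(-3*a/2)


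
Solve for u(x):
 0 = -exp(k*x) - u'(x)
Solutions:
 u(x) = C1 - exp(k*x)/k


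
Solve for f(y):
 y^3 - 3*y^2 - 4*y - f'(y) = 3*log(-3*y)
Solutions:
 f(y) = C1 + y^4/4 - y^3 - 2*y^2 - 3*y*log(-y) + 3*y*(1 - log(3))


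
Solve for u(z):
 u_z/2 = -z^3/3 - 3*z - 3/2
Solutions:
 u(z) = C1 - z^4/6 - 3*z^2 - 3*z


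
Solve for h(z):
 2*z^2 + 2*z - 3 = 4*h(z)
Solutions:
 h(z) = z^2/2 + z/2 - 3/4


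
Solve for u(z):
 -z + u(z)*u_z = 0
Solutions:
 u(z) = -sqrt(C1 + z^2)
 u(z) = sqrt(C1 + z^2)


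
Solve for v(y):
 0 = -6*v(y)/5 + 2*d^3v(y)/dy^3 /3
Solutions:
 v(y) = C3*exp(15^(2/3)*y/5) + (C1*sin(3*3^(1/6)*5^(2/3)*y/10) + C2*cos(3*3^(1/6)*5^(2/3)*y/10))*exp(-15^(2/3)*y/10)


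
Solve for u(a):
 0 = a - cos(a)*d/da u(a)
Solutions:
 u(a) = C1 + Integral(a/cos(a), a)


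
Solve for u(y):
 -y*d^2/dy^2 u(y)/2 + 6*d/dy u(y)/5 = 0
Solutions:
 u(y) = C1 + C2*y^(17/5)


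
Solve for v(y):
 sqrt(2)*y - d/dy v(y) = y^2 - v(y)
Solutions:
 v(y) = C1*exp(y) + y^2 - sqrt(2)*y + 2*y - sqrt(2) + 2


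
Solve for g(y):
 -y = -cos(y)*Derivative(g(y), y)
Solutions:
 g(y) = C1 + Integral(y/cos(y), y)


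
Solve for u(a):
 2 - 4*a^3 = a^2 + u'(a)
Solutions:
 u(a) = C1 - a^4 - a^3/3 + 2*a


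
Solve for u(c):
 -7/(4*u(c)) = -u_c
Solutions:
 u(c) = -sqrt(C1 + 14*c)/2
 u(c) = sqrt(C1 + 14*c)/2


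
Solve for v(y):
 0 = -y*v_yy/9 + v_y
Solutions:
 v(y) = C1 + C2*y^10


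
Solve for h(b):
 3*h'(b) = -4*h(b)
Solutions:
 h(b) = C1*exp(-4*b/3)


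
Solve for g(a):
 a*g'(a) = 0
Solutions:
 g(a) = C1


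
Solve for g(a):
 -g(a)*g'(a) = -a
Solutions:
 g(a) = -sqrt(C1 + a^2)
 g(a) = sqrt(C1 + a^2)


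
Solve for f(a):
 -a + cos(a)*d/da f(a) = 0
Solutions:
 f(a) = C1 + Integral(a/cos(a), a)


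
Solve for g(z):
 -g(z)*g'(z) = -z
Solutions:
 g(z) = -sqrt(C1 + z^2)
 g(z) = sqrt(C1 + z^2)


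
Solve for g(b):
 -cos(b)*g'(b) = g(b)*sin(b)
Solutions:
 g(b) = C1*cos(b)


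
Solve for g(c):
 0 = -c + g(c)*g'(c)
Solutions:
 g(c) = -sqrt(C1 + c^2)
 g(c) = sqrt(C1 + c^2)


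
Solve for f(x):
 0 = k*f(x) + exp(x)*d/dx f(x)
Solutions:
 f(x) = C1*exp(k*exp(-x))


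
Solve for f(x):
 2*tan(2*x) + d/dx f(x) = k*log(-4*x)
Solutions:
 f(x) = C1 + k*x*(log(-x) - 1) + 2*k*x*log(2) + log(cos(2*x))


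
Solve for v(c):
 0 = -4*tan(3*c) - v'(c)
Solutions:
 v(c) = C1 + 4*log(cos(3*c))/3


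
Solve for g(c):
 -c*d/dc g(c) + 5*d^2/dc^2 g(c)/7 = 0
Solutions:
 g(c) = C1 + C2*erfi(sqrt(70)*c/10)


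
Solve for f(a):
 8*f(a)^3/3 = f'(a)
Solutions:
 f(a) = -sqrt(6)*sqrt(-1/(C1 + 8*a))/2
 f(a) = sqrt(6)*sqrt(-1/(C1 + 8*a))/2


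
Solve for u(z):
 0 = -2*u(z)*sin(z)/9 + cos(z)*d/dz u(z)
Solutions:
 u(z) = C1/cos(z)^(2/9)


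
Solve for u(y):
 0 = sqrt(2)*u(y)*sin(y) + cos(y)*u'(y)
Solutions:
 u(y) = C1*cos(y)^(sqrt(2))


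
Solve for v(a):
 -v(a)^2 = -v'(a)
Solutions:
 v(a) = -1/(C1 + a)


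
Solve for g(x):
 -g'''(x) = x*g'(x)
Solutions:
 g(x) = C1 + Integral(C2*airyai(-x) + C3*airybi(-x), x)


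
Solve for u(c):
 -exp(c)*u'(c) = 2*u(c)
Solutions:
 u(c) = C1*exp(2*exp(-c))


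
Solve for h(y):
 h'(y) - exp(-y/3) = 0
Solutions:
 h(y) = C1 - 3*exp(-y/3)


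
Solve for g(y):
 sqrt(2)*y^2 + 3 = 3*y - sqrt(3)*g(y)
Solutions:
 g(y) = -sqrt(6)*y^2/3 + sqrt(3)*y - sqrt(3)


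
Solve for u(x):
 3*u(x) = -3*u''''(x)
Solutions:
 u(x) = (C1*sin(sqrt(2)*x/2) + C2*cos(sqrt(2)*x/2))*exp(-sqrt(2)*x/2) + (C3*sin(sqrt(2)*x/2) + C4*cos(sqrt(2)*x/2))*exp(sqrt(2)*x/2)


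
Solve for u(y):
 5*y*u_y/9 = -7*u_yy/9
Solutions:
 u(y) = C1 + C2*erf(sqrt(70)*y/14)


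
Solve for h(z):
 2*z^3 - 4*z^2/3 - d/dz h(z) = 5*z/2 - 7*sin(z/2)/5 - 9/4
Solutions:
 h(z) = C1 + z^4/2 - 4*z^3/9 - 5*z^2/4 + 9*z/4 - 14*cos(z/2)/5


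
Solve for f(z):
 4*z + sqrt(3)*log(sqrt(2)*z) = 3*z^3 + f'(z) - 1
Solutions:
 f(z) = C1 - 3*z^4/4 + 2*z^2 + sqrt(3)*z*log(z) - sqrt(3)*z + sqrt(3)*z*log(2)/2 + z


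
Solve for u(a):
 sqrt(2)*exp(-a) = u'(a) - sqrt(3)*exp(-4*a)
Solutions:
 u(a) = C1 - sqrt(2)*exp(-a) - sqrt(3)*exp(-4*a)/4


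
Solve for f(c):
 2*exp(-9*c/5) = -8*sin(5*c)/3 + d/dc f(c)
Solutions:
 f(c) = C1 - 8*cos(5*c)/15 - 10*exp(-9*c/5)/9


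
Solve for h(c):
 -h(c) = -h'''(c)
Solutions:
 h(c) = C3*exp(c) + (C1*sin(sqrt(3)*c/2) + C2*cos(sqrt(3)*c/2))*exp(-c/2)


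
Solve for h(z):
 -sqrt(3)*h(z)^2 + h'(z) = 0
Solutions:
 h(z) = -1/(C1 + sqrt(3)*z)


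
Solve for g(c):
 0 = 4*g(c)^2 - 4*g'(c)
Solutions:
 g(c) = -1/(C1 + c)


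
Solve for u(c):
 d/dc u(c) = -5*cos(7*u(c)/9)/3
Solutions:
 5*c/3 - 9*log(sin(7*u(c)/9) - 1)/14 + 9*log(sin(7*u(c)/9) + 1)/14 = C1


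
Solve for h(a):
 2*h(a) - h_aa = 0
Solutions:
 h(a) = C1*exp(-sqrt(2)*a) + C2*exp(sqrt(2)*a)


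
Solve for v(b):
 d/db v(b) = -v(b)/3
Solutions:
 v(b) = C1*exp(-b/3)


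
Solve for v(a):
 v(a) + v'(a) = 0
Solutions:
 v(a) = C1*exp(-a)


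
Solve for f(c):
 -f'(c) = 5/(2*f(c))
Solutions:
 f(c) = -sqrt(C1 - 5*c)
 f(c) = sqrt(C1 - 5*c)


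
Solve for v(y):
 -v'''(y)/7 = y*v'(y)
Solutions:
 v(y) = C1 + Integral(C2*airyai(-7^(1/3)*y) + C3*airybi(-7^(1/3)*y), y)


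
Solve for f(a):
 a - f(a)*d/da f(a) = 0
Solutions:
 f(a) = -sqrt(C1 + a^2)
 f(a) = sqrt(C1 + a^2)


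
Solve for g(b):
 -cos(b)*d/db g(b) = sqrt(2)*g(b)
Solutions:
 g(b) = C1*(sin(b) - 1)^(sqrt(2)/2)/(sin(b) + 1)^(sqrt(2)/2)


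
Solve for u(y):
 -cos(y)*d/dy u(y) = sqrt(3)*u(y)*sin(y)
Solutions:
 u(y) = C1*cos(y)^(sqrt(3))


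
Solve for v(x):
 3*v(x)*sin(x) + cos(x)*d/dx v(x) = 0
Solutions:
 v(x) = C1*cos(x)^3


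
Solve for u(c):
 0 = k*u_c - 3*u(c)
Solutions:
 u(c) = C1*exp(3*c/k)


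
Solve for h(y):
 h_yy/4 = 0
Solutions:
 h(y) = C1 + C2*y


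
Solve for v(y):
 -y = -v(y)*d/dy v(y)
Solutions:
 v(y) = -sqrt(C1 + y^2)
 v(y) = sqrt(C1 + y^2)


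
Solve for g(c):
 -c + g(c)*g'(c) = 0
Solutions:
 g(c) = -sqrt(C1 + c^2)
 g(c) = sqrt(C1 + c^2)


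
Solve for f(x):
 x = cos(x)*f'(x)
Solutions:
 f(x) = C1 + Integral(x/cos(x), x)


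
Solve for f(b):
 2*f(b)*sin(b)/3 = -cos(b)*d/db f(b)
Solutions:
 f(b) = C1*cos(b)^(2/3)


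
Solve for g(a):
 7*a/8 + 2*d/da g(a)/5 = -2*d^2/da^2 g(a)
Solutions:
 g(a) = C1 + C2*exp(-a/5) - 35*a^2/32 + 175*a/16


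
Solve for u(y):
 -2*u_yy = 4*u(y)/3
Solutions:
 u(y) = C1*sin(sqrt(6)*y/3) + C2*cos(sqrt(6)*y/3)


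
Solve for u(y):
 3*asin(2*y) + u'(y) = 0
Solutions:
 u(y) = C1 - 3*y*asin(2*y) - 3*sqrt(1 - 4*y^2)/2


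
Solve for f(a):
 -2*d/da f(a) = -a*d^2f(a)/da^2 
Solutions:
 f(a) = C1 + C2*a^3


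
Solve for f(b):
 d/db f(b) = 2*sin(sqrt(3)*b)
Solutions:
 f(b) = C1 - 2*sqrt(3)*cos(sqrt(3)*b)/3


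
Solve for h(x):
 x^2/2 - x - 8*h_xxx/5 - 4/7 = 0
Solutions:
 h(x) = C1 + C2*x + C3*x^2 + x^5/192 - 5*x^4/192 - 5*x^3/84


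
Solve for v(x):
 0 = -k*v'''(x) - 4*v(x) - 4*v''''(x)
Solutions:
 v(x) = C1*exp(x*(-3*k - sqrt(3)*sqrt(3*k^2 + 16*6^(1/3)*(9*k^2 + sqrt(3)*sqrt(27*k^4 - 65536))^(1/3) + 512*6^(2/3)/(9*k^2 + sqrt(3)*sqrt(27*k^4 - 65536))^(1/3)) + sqrt(6)*sqrt(3*sqrt(3)*k^3/sqrt(3*k^2 + 16*6^(1/3)*(9*k^2 + sqrt(3)*sqrt(27*k^4 - 65536))^(1/3) + 512*6^(2/3)/(9*k^2 + sqrt(3)*sqrt(27*k^4 - 65536))^(1/3)) + 3*k^2 - 8*6^(1/3)*(9*k^2 + sqrt(3)*sqrt(27*k^4 - 65536))^(1/3) - 256*6^(2/3)/(9*k^2 + sqrt(3)*sqrt(27*k^4 - 65536))^(1/3)))/48) + C2*exp(x*(-3*k + sqrt(3)*sqrt(3*k^2 + 16*6^(1/3)*(9*k^2 + sqrt(3)*sqrt(27*k^4 - 65536))^(1/3) + 512*6^(2/3)/(9*k^2 + sqrt(3)*sqrt(27*k^4 - 65536))^(1/3)) - sqrt(6)*sqrt(-3*sqrt(3)*k^3/sqrt(3*k^2 + 16*6^(1/3)*(9*k^2 + sqrt(3)*sqrt(27*k^4 - 65536))^(1/3) + 512*6^(2/3)/(9*k^2 + sqrt(3)*sqrt(27*k^4 - 65536))^(1/3)) + 3*k^2 - 8*6^(1/3)*(9*k^2 + sqrt(3)*sqrt(27*k^4 - 65536))^(1/3) - 256*6^(2/3)/(9*k^2 + sqrt(3)*sqrt(27*k^4 - 65536))^(1/3)))/48) + C3*exp(x*(-3*k + sqrt(3)*sqrt(3*k^2 + 16*6^(1/3)*(9*k^2 + sqrt(3)*sqrt(27*k^4 - 65536))^(1/3) + 512*6^(2/3)/(9*k^2 + sqrt(3)*sqrt(27*k^4 - 65536))^(1/3)) + sqrt(6)*sqrt(-3*sqrt(3)*k^3/sqrt(3*k^2 + 16*6^(1/3)*(9*k^2 + sqrt(3)*sqrt(27*k^4 - 65536))^(1/3) + 512*6^(2/3)/(9*k^2 + sqrt(3)*sqrt(27*k^4 - 65536))^(1/3)) + 3*k^2 - 8*6^(1/3)*(9*k^2 + sqrt(3)*sqrt(27*k^4 - 65536))^(1/3) - 256*6^(2/3)/(9*k^2 + sqrt(3)*sqrt(27*k^4 - 65536))^(1/3)))/48) + C4*exp(-x*(3*k + sqrt(3)*sqrt(3*k^2 + 16*6^(1/3)*(9*k^2 + sqrt(3)*sqrt(27*k^4 - 65536))^(1/3) + 512*6^(2/3)/(9*k^2 + sqrt(3)*sqrt(27*k^4 - 65536))^(1/3)) + sqrt(6)*sqrt(3*sqrt(3)*k^3/sqrt(3*k^2 + 16*6^(1/3)*(9*k^2 + sqrt(3)*sqrt(27*k^4 - 65536))^(1/3) + 512*6^(2/3)/(9*k^2 + sqrt(3)*sqrt(27*k^4 - 65536))^(1/3)) + 3*k^2 - 8*6^(1/3)*(9*k^2 + sqrt(3)*sqrt(27*k^4 - 65536))^(1/3) - 256*6^(2/3)/(9*k^2 + sqrt(3)*sqrt(27*k^4 - 65536))^(1/3)))/48)


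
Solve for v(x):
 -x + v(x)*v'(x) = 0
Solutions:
 v(x) = -sqrt(C1 + x^2)
 v(x) = sqrt(C1 + x^2)


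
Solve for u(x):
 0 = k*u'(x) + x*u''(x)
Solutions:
 u(x) = C1 + x^(1 - re(k))*(C2*sin(log(x)*Abs(im(k))) + C3*cos(log(x)*im(k)))


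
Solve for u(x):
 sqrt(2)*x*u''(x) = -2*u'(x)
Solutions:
 u(x) = C1 + C2*x^(1 - sqrt(2))


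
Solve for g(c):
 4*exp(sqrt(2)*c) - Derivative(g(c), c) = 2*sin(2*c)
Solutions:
 g(c) = C1 + 2*sqrt(2)*exp(sqrt(2)*c) + cos(2*c)


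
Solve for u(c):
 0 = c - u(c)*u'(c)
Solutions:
 u(c) = -sqrt(C1 + c^2)
 u(c) = sqrt(C1 + c^2)


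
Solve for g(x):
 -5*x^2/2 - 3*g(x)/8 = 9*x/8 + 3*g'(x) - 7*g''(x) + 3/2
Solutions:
 g(x) = C1*exp(x*(6 - sqrt(78))/28) + C2*exp(x*(6 + sqrt(78))/28) - 20*x^2/3 + 311*x/3 - 9740/9


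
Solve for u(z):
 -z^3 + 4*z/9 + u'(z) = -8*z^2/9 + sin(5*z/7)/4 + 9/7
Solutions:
 u(z) = C1 + z^4/4 - 8*z^3/27 - 2*z^2/9 + 9*z/7 - 7*cos(5*z/7)/20


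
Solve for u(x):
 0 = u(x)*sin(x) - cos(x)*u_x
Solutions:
 u(x) = C1/cos(x)


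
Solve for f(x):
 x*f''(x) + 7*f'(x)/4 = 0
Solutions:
 f(x) = C1 + C2/x^(3/4)


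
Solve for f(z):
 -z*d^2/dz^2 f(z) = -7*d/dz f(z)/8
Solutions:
 f(z) = C1 + C2*z^(15/8)


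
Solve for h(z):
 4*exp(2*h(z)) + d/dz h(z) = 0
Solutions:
 h(z) = log(-sqrt(-1/(C1 - 4*z))) - log(2)/2
 h(z) = log(-1/(C1 - 4*z))/2 - log(2)/2


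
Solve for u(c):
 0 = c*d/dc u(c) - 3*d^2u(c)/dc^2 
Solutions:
 u(c) = C1 + C2*erfi(sqrt(6)*c/6)


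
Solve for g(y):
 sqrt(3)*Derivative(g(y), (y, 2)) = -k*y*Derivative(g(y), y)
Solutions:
 g(y) = Piecewise((-sqrt(2)*3^(1/4)*sqrt(pi)*C1*erf(sqrt(2)*3^(3/4)*sqrt(k)*y/6)/(2*sqrt(k)) - C2, (k > 0) | (k < 0)), (-C1*y - C2, True))


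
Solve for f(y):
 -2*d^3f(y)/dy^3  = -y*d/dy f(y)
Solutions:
 f(y) = C1 + Integral(C2*airyai(2^(2/3)*y/2) + C3*airybi(2^(2/3)*y/2), y)


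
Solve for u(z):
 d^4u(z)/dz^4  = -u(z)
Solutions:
 u(z) = (C1*sin(sqrt(2)*z/2) + C2*cos(sqrt(2)*z/2))*exp(-sqrt(2)*z/2) + (C3*sin(sqrt(2)*z/2) + C4*cos(sqrt(2)*z/2))*exp(sqrt(2)*z/2)


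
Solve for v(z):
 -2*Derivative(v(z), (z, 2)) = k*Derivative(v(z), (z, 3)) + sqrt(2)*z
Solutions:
 v(z) = C1 + C2*z + C3*exp(-2*z/k) + sqrt(2)*k*z^2/8 - sqrt(2)*z^3/12


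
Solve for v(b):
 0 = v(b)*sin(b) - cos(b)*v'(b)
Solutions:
 v(b) = C1/cos(b)


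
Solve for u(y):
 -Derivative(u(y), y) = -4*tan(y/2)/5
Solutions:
 u(y) = C1 - 8*log(cos(y/2))/5


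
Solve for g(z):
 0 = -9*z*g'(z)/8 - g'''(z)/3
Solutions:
 g(z) = C1 + Integral(C2*airyai(-3*z/2) + C3*airybi(-3*z/2), z)


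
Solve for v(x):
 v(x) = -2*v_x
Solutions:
 v(x) = C1*exp(-x/2)


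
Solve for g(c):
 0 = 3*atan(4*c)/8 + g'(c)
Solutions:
 g(c) = C1 - 3*c*atan(4*c)/8 + 3*log(16*c^2 + 1)/64


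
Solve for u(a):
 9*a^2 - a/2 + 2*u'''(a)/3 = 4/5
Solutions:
 u(a) = C1 + C2*a + C3*a^2 - 9*a^5/40 + a^4/32 + a^3/5


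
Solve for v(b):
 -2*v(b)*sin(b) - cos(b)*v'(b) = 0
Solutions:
 v(b) = C1*cos(b)^2


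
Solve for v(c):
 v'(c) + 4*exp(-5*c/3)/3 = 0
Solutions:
 v(c) = C1 + 4*exp(-5*c/3)/5
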